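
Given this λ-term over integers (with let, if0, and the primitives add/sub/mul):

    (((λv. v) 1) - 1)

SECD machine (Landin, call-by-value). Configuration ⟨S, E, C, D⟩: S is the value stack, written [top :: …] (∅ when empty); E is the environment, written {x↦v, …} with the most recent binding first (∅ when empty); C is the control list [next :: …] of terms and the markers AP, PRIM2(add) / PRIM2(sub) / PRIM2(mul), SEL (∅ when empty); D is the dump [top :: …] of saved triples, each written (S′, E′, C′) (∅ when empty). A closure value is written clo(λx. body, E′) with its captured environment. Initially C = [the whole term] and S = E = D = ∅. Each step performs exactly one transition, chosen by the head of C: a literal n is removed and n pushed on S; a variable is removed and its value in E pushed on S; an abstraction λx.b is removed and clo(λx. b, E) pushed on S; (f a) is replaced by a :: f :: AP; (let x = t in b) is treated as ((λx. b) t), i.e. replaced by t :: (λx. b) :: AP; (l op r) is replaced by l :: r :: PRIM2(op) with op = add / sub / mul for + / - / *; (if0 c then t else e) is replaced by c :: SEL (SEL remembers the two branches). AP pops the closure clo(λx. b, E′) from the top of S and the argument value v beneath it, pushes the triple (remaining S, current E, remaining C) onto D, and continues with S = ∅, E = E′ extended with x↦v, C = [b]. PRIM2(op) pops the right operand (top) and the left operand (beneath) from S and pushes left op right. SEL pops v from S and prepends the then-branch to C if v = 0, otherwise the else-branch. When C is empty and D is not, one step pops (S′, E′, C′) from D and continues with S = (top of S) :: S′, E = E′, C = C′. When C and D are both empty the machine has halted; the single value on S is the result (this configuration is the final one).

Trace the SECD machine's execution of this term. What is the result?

0. <S=∅, E=∅, C=[(((λv. v) 1) - 1)], D=∅>
1. <S=∅, E=∅, C=[((λv. v) 1) :: 1 :: PRIM2(sub)], D=∅>
2. <S=∅, E=∅, C=[1 :: (λv. v) :: AP :: 1 :: PRIM2(sub)], D=∅>
3. <S=[1], E=∅, C=[(λv. v) :: AP :: 1 :: PRIM2(sub)], D=∅>
4. <S=[clo(λv. v, ∅) :: 1], E=∅, C=[AP :: 1 :: PRIM2(sub)], D=∅>
5. <S=∅, E={v↦1}, C=[v], D=[(∅, ∅, [1 :: PRIM2(sub)])]>
6. <S=[1], E={v↦1}, C=∅, D=[(∅, ∅, [1 :: PRIM2(sub)])]>
7. <S=[1], E=∅, C=[1 :: PRIM2(sub)], D=∅>
8. <S=[1 :: 1], E=∅, C=[PRIM2(sub)], D=∅>
9. <S=[0], E=∅, C=∅, D=∅>
→ final value 0

Answer: 0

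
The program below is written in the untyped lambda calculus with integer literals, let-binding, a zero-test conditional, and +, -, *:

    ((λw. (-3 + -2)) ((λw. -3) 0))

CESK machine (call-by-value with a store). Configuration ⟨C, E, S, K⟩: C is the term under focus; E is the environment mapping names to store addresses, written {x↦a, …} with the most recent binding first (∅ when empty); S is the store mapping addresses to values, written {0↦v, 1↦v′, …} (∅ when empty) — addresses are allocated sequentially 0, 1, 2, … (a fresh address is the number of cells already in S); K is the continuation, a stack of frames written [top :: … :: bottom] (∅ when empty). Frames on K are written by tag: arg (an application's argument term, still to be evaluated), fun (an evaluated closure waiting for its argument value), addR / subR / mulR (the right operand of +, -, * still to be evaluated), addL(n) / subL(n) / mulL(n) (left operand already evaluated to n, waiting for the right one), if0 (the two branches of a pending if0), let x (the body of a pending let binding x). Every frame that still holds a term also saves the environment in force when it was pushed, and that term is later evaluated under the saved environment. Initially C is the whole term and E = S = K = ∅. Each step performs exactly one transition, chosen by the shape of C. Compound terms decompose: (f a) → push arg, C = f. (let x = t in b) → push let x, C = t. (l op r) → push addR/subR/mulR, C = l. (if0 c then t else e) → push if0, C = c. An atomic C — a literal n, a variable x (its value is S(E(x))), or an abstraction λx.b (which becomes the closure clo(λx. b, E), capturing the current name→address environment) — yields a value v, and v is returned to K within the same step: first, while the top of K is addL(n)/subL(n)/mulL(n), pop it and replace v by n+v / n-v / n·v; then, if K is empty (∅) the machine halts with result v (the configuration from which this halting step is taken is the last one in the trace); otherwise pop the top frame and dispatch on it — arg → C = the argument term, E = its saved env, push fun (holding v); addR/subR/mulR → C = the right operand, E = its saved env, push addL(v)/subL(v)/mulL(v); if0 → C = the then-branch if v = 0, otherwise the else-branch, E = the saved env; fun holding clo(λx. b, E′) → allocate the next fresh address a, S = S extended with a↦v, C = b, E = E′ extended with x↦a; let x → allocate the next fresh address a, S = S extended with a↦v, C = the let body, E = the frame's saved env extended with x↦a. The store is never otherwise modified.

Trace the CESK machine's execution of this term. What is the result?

0. ⟨C=((λw. (-3 + -2)) ((λw. -3) 0)); E=∅; S=∅; K=∅⟩
1. ⟨C=(λw. (-3 + -2)); E=∅; S=∅; K=[arg]⟩
2. ⟨C=((λw. -3) 0); E=∅; S=∅; K=[fun]⟩
3. ⟨C=(λw. -3); E=∅; S=∅; K=[arg :: fun]⟩
4. ⟨C=0; E=∅; S=∅; K=[fun :: fun]⟩
5. ⟨C=-3; E={w↦0}; S={0↦0}; K=[fun]⟩
6. ⟨C=(-3 + -2); E={w↦1}; S={0↦0, 1↦-3}; K=∅⟩
7. ⟨C=-3; E={w↦1}; S={0↦0, 1↦-3}; K=[addR]⟩
8. ⟨C=-2; E={w↦1}; S={0↦0, 1↦-3}; K=[addL(-3)]⟩
→ final value -5

Answer: -5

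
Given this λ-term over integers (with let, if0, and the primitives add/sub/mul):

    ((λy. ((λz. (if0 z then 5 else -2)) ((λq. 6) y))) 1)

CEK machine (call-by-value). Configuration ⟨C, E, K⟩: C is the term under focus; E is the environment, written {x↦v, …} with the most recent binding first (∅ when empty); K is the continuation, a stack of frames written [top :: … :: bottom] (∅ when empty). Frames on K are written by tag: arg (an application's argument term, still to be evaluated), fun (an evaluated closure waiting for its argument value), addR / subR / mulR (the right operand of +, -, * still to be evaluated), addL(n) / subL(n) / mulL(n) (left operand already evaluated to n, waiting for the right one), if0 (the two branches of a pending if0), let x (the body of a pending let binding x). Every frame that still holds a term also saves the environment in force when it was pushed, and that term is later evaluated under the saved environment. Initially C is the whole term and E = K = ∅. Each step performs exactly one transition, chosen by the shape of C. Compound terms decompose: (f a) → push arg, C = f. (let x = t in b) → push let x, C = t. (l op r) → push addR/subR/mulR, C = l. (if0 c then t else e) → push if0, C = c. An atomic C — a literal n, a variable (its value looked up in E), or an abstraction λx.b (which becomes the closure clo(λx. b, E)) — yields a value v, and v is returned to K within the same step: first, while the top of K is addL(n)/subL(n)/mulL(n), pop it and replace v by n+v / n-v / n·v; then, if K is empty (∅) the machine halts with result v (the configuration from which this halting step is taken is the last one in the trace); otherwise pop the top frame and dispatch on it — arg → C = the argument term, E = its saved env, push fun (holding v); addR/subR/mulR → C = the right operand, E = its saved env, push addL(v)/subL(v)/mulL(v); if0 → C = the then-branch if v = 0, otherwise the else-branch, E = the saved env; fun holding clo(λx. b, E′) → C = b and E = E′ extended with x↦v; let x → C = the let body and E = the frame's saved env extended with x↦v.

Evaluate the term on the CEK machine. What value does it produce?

step 0: <C=((λy. ((λz. (if0 z then 5 else -2)) ((λq. 6) y))) 1), E=∅, K=∅>
step 1: <C=(λy. ((λz. (if0 z then 5 else -2)) ((λq. 6) y))), E=∅, K=[arg]>
step 2: <C=1, E=∅, K=[fun]>
step 3: <C=((λz. (if0 z then 5 else -2)) ((λq. 6) y)), E={y↦1}, K=∅>
step 4: <C=(λz. (if0 z then 5 else -2)), E={y↦1}, K=[arg]>
step 5: <C=((λq. 6) y), E={y↦1}, K=[fun]>
step 6: <C=(λq. 6), E={y↦1}, K=[arg :: fun]>
step 7: <C=y, E={y↦1}, K=[fun :: fun]>
step 8: <C=6, E={q↦1, y↦1}, K=[fun]>
step 9: <C=(if0 z then 5 else -2), E={z↦6, y↦1}, K=∅>
step 10: <C=z, E={z↦6, y↦1}, K=[if0]>
step 11: <C=-2, E={z↦6, y↦1}, K=∅>
→ final value -2

Answer: -2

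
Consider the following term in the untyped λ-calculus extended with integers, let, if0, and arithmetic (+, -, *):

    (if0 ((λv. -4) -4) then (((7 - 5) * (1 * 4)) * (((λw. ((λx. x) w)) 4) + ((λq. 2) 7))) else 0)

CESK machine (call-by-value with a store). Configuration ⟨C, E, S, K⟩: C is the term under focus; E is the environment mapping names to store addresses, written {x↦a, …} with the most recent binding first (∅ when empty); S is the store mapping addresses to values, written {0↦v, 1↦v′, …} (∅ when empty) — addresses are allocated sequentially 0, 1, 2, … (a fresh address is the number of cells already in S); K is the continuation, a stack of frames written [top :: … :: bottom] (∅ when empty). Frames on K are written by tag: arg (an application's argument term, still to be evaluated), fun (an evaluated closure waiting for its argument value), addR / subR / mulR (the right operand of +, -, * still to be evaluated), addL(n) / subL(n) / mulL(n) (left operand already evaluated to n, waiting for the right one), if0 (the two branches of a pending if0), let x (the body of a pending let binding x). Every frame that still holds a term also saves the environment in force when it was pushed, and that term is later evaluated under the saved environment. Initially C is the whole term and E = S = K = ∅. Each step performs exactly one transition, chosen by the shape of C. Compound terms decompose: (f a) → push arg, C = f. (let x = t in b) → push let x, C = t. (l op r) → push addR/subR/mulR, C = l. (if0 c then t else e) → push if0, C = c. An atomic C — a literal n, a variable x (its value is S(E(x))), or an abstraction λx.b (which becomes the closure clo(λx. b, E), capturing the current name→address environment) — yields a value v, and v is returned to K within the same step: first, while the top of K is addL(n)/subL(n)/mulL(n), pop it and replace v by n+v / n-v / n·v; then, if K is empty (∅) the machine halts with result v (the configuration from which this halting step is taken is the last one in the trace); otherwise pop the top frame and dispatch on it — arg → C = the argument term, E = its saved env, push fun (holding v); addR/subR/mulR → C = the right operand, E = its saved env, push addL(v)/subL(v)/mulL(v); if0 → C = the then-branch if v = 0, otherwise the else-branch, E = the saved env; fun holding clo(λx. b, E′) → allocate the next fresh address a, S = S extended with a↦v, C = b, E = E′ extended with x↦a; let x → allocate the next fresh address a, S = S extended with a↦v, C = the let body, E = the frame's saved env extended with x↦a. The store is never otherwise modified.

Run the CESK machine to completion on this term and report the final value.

step 0: [C=(if0 ((λv. -4) -4) then (((7 - 5) * (1 * 4)) * (((λw. ((λx. x) w)) 4) + ((λq. 2) 7))) else 0) | E=∅ | S=∅ | K=∅]
step 1: [C=((λv. -4) -4) | E=∅ | S=∅ | K=[if0]]
step 2: [C=(λv. -4) | E=∅ | S=∅ | K=[arg :: if0]]
step 3: [C=-4 | E=∅ | S=∅ | K=[fun :: if0]]
step 4: [C=-4 | E={v↦0} | S={0↦-4} | K=[if0]]
step 5: [C=0 | E=∅ | S={0↦-4} | K=∅]
→ final value 0

Answer: 0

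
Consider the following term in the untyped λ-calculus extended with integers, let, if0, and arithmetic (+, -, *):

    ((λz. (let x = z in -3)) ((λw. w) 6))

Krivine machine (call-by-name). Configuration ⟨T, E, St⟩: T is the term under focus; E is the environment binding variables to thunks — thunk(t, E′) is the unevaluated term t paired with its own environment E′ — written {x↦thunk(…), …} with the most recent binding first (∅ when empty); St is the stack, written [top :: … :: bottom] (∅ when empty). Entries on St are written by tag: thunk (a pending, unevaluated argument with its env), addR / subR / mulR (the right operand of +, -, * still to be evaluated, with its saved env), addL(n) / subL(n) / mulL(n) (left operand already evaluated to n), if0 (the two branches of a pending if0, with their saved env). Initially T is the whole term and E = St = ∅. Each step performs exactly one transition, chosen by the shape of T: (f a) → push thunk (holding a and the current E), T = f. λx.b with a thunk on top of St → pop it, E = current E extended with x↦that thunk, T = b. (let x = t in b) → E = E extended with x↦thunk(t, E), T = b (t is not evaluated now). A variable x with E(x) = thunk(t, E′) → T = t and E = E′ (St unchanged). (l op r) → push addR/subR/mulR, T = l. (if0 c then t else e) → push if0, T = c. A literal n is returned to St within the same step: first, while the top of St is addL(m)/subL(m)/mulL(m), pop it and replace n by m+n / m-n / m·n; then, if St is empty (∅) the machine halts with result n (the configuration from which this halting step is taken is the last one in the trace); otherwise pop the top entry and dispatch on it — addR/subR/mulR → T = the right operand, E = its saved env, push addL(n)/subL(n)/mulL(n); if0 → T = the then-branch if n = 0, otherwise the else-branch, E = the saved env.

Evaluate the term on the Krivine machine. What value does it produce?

step 0: ⟨T=((λz. (let x = z in -3)) ((λw. w) 6)); E=∅; St=∅⟩
step 1: ⟨T=(λz. (let x = z in -3)); E=∅; St=[thunk]⟩
step 2: ⟨T=(let x = z in -3); E={z↦thunk(((λw. w) 6), ∅)}; St=∅⟩
step 3: ⟨T=-3; E={x↦thunk(z, {z↦thunk(((λw. w) 6), ∅)}), z↦thunk(((λw. w) 6), ∅)}; St=∅⟩
→ final value -3

Answer: -3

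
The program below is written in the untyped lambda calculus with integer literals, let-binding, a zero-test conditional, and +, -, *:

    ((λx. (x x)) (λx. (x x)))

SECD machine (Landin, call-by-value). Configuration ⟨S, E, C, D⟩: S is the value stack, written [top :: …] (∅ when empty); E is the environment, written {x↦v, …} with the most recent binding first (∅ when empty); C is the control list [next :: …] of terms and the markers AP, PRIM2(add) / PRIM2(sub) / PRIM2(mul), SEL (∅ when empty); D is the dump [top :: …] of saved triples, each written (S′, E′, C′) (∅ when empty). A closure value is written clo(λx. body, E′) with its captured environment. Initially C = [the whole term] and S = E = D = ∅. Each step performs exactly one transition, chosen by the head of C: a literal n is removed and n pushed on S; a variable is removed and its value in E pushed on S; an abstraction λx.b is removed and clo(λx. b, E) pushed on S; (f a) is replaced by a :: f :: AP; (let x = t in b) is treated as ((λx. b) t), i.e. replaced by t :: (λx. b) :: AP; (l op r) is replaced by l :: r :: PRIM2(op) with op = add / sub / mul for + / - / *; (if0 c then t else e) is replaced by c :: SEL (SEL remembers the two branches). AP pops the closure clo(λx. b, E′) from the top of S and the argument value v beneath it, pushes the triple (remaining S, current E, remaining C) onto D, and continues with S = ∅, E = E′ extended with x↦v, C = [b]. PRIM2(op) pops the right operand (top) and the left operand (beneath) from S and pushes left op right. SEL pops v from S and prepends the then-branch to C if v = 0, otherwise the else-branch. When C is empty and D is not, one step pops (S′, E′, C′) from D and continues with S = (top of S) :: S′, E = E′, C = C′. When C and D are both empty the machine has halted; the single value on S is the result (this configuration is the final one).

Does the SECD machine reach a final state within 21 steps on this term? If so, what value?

Answer: DIVERGES (no final state within 21 steps)

Machine steps:
t=0: <S=∅, E=∅, C=[((λx. (x x)) (λx. (x x)))], D=∅>
t=1: <S=∅, E=∅, C=[(λx. (x x)) :: (λx. (x x)) :: AP], D=∅>
t=2: <S=[clo(λx. (x x), ∅)], E=∅, C=[(λx. (x x)) :: AP], D=∅>
t=3: <S=[clo(λx. (x x), ∅) :: clo(λx. (x x), ∅)], E=∅, C=[AP], D=∅>
t=4: <S=∅, E={x↦clo(λx. (x x), ∅)}, C=[(x x)], D=[(∅, ∅, ∅)]>
t=5: <S=∅, E={x↦clo(λx. (x x), ∅)}, C=[x :: x :: AP], D=[(∅, ∅, ∅)]>
t=6: <S=[clo(λx. (x x), ∅)], E={x↦clo(λx. (x x), ∅)}, C=[x :: AP], D=[(∅, ∅, ∅)]>
t=7: <S=[clo(λx. (x x), ∅) :: clo(λx. (x x), ∅)], E={x↦clo(λx. (x x), ∅)}, C=[AP], D=[(∅, ∅, ∅)]>
t=8: <S=∅, E={x↦clo(λx. (x x), ∅)}, C=[(x x)], D=[(∅, {x↦clo(λx. (x x), ∅)}, ∅) :: (∅, ∅, ∅)]>
t=9: <S=∅, E={x↦clo(λx. (x x), ∅)}, C=[x :: x :: AP], D=[(∅, {x↦clo(λx. (x x), ∅)}, ∅) :: (∅, ∅, ∅)]>
t=10: <S=[clo(λx. (x x), ∅)], E={x↦clo(λx. (x x), ∅)}, C=[x :: AP], D=[(∅, {x↦clo(λx. (x x), ∅)}, ∅) :: (∅, ∅, ∅)]>
t=11: <S=[clo(λx. (x x), ∅) :: clo(λx. (x x), ∅)], E={x↦clo(λx. (x x), ∅)}, C=[AP], D=[(∅, {x↦clo(λx. (x x), ∅)}, ∅) :: (∅, ∅, ∅)]>
t=12: <S=∅, E={x↦clo(λx. (x x), ∅)}, C=[(x x)], D=[(∅, {x↦clo(λx. (x x), ∅)}, ∅) :: (∅, {x↦clo(λx. (x x), ∅)}, ∅) :: (∅, ∅, ∅)]>
t=13: <S=∅, E={x↦clo(λx. (x x), ∅)}, C=[x :: x :: AP], D=[(∅, {x↦clo(λx. (x x), ∅)}, ∅) :: (∅, {x↦clo(λx. (x x), ∅)}, ∅) :: (∅, ∅, ∅)]>
t=14: <S=[clo(λx. (x x), ∅)], E={x↦clo(λx. (x x), ∅)}, C=[x :: AP], D=[(∅, {x↦clo(λx. (x x), ∅)}, ∅) :: (∅, {x↦clo(λx. (x x), ∅)}, ∅) :: (∅, ∅, ∅)]>
t=15: <S=[clo(λx. (x x), ∅) :: clo(λx. (x x), ∅)], E={x↦clo(λx. (x x), ∅)}, C=[AP], D=[(∅, {x↦clo(λx. (x x), ∅)}, ∅) :: (∅, {x↦clo(λx. (x x), ∅)}, ∅) :: (∅, ∅, ∅)]>
t=16: <S=∅, E={x↦clo(λx. (x x), ∅)}, C=[(x x)], D=[(∅, {x↦clo(λx. (x x), ∅)}, ∅) :: (∅, {x↦clo(λx. (x x), ∅)}, ∅) :: (∅, {x↦clo(λx. (x x), ∅)}, ∅) :: (∅, ∅, ∅)]>
t=17: <S=∅, E={x↦clo(λx. (x x), ∅)}, C=[x :: x :: AP], D=[(∅, {x↦clo(λx. (x x), ∅)}, ∅) :: (∅, {x↦clo(λx. (x x), ∅)}, ∅) :: (∅, {x↦clo(λx. (x x), ∅)}, ∅) :: (∅, ∅, ∅)]>
t=18: <S=[clo(λx. (x x), ∅)], E={x↦clo(λx. (x x), ∅)}, C=[x :: AP], D=[(∅, {x↦clo(λx. (x x), ∅)}, ∅) :: (∅, {x↦clo(λx. (x x), ∅)}, ∅) :: (∅, {x↦clo(λx. (x x), ∅)}, ∅) :: (∅, ∅, ∅)]>
t=19: <S=[clo(λx. (x x), ∅) :: clo(λx. (x x), ∅)], E={x↦clo(λx. (x x), ∅)}, C=[AP], D=[(∅, {x↦clo(λx. (x x), ∅)}, ∅) :: (∅, {x↦clo(λx. (x x), ∅)}, ∅) :: (∅, {x↦clo(λx. (x x), ∅)}, ∅) :: (∅, ∅, ∅)]>
t=20: <S=∅, E={x↦clo(λx. (x x), ∅)}, C=[(x x)], D=[(∅, {x↦clo(λx. (x x), ∅)}, ∅) :: (∅, {x↦clo(λx. (x x), ∅)}, ∅) :: (∅, {x↦clo(λx. (x x), ∅)}, ∅) :: (∅, {x↦clo(λx. (x x), ∅)}, ∅) :: (∅, ∅, ∅)]>
t=21: <S=∅, E={x↦clo(λx. (x x), ∅)}, C=[x :: x :: AP], D=[(∅, {x↦clo(λx. (x x), ∅)}, ∅) :: (∅, {x↦clo(λx. (x x), ∅)}, ∅) :: (∅, {x↦clo(λx. (x x), ∅)}, ∅) :: (∅, {x↦clo(λx. (x x), ∅)}, ∅) :: (∅, ∅, ∅)]>
→ 21 transitions taken and the configuration is still not final: no result within 21 steps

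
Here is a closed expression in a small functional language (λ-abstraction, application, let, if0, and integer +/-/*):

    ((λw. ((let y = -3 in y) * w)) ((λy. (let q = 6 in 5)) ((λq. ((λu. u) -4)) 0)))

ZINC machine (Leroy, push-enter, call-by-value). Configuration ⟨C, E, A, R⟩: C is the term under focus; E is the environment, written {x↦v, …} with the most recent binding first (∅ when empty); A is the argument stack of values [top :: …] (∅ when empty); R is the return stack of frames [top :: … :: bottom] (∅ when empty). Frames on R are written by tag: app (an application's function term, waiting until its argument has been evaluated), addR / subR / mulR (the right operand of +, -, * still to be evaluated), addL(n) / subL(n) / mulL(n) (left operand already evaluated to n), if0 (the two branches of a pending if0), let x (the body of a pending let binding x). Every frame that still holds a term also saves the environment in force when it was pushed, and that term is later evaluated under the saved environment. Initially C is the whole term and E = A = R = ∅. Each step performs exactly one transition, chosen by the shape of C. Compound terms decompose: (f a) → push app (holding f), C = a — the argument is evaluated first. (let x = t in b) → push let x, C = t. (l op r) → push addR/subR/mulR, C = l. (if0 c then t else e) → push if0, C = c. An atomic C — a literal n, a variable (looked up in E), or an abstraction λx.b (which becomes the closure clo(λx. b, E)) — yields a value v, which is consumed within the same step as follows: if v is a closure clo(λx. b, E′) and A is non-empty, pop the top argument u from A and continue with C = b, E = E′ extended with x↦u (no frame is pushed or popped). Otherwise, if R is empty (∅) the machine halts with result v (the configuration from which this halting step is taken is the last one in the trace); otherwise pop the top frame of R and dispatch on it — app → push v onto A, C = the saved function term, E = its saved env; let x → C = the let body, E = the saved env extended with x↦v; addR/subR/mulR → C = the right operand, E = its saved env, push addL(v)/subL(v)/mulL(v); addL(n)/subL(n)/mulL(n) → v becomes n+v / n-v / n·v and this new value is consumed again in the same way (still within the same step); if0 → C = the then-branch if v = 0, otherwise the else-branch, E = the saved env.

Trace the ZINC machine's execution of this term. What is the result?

[0] ⟨C=((λw. ((let y = -3 in y) * w)) ((λy. (let q = 6 in 5)) ((λq. ((λu. u) -4)) 0))); E=∅; A=∅; R=∅⟩
[1] ⟨C=((λy. (let q = 6 in 5)) ((λq. ((λu. u) -4)) 0)); E=∅; A=∅; R=[app]⟩
[2] ⟨C=((λq. ((λu. u) -4)) 0); E=∅; A=∅; R=[app :: app]⟩
[3] ⟨C=0; E=∅; A=∅; R=[app :: app :: app]⟩
[4] ⟨C=(λq. ((λu. u) -4)); E=∅; A=[0]; R=[app :: app]⟩
[5] ⟨C=((λu. u) -4); E={q↦0}; A=∅; R=[app :: app]⟩
[6] ⟨C=-4; E={q↦0}; A=∅; R=[app :: app :: app]⟩
[7] ⟨C=(λu. u); E={q↦0}; A=[-4]; R=[app :: app]⟩
[8] ⟨C=u; E={u↦-4, q↦0}; A=∅; R=[app :: app]⟩
[9] ⟨C=(λy. (let q = 6 in 5)); E=∅; A=[-4]; R=[app]⟩
[10] ⟨C=(let q = 6 in 5); E={y↦-4}; A=∅; R=[app]⟩
[11] ⟨C=6; E={y↦-4}; A=∅; R=[let q :: app]⟩
[12] ⟨C=5; E={q↦6, y↦-4}; A=∅; R=[app]⟩
[13] ⟨C=(λw. ((let y = -3 in y) * w)); E=∅; A=[5]; R=∅⟩
[14] ⟨C=((let y = -3 in y) * w); E={w↦5}; A=∅; R=∅⟩
[15] ⟨C=(let y = -3 in y); E={w↦5}; A=∅; R=[mulR]⟩
[16] ⟨C=-3; E={w↦5}; A=∅; R=[let y :: mulR]⟩
[17] ⟨C=y; E={y↦-3, w↦5}; A=∅; R=[mulR]⟩
[18] ⟨C=w; E={w↦5}; A=∅; R=[mulL(-3)]⟩
→ final value -15

Answer: -15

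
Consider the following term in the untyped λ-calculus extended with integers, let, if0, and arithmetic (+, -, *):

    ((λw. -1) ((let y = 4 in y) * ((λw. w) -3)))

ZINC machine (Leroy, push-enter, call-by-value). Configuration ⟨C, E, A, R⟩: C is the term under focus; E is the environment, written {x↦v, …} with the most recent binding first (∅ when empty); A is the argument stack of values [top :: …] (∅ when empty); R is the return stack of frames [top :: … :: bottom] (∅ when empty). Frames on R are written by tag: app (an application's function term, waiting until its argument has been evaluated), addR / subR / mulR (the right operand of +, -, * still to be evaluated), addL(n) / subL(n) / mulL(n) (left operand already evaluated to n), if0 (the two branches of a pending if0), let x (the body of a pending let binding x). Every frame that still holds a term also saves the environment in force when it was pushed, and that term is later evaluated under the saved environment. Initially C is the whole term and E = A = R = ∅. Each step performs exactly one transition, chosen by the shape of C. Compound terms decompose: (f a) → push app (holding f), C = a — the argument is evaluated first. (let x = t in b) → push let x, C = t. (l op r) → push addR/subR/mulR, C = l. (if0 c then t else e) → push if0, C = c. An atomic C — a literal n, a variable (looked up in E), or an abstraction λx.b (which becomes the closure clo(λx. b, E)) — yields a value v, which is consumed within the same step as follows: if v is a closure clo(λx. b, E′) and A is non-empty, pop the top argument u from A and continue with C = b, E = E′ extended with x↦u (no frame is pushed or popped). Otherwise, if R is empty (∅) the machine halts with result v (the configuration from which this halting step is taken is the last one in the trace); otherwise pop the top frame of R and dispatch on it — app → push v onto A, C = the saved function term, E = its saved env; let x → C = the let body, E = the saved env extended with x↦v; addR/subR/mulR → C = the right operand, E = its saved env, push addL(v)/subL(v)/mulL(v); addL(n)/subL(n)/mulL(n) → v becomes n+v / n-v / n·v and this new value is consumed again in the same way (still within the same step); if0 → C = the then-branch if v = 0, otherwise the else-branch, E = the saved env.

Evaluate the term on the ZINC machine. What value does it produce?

t=0: ⟨C=((λw. -1) ((let y = 4 in y) * ((λw. w) -3))); E=∅; A=∅; R=∅⟩
t=1: ⟨C=((let y = 4 in y) * ((λw. w) -3)); E=∅; A=∅; R=[app]⟩
t=2: ⟨C=(let y = 4 in y); E=∅; A=∅; R=[mulR :: app]⟩
t=3: ⟨C=4; E=∅; A=∅; R=[let y :: mulR :: app]⟩
t=4: ⟨C=y; E={y↦4}; A=∅; R=[mulR :: app]⟩
t=5: ⟨C=((λw. w) -3); E=∅; A=∅; R=[mulL(4) :: app]⟩
t=6: ⟨C=-3; E=∅; A=∅; R=[app :: mulL(4) :: app]⟩
t=7: ⟨C=(λw. w); E=∅; A=[-3]; R=[mulL(4) :: app]⟩
t=8: ⟨C=w; E={w↦-3}; A=∅; R=[mulL(4) :: app]⟩
t=9: ⟨C=(λw. -1); E=∅; A=[-12]; R=∅⟩
t=10: ⟨C=-1; E={w↦-12}; A=∅; R=∅⟩
→ final value -1

Answer: -1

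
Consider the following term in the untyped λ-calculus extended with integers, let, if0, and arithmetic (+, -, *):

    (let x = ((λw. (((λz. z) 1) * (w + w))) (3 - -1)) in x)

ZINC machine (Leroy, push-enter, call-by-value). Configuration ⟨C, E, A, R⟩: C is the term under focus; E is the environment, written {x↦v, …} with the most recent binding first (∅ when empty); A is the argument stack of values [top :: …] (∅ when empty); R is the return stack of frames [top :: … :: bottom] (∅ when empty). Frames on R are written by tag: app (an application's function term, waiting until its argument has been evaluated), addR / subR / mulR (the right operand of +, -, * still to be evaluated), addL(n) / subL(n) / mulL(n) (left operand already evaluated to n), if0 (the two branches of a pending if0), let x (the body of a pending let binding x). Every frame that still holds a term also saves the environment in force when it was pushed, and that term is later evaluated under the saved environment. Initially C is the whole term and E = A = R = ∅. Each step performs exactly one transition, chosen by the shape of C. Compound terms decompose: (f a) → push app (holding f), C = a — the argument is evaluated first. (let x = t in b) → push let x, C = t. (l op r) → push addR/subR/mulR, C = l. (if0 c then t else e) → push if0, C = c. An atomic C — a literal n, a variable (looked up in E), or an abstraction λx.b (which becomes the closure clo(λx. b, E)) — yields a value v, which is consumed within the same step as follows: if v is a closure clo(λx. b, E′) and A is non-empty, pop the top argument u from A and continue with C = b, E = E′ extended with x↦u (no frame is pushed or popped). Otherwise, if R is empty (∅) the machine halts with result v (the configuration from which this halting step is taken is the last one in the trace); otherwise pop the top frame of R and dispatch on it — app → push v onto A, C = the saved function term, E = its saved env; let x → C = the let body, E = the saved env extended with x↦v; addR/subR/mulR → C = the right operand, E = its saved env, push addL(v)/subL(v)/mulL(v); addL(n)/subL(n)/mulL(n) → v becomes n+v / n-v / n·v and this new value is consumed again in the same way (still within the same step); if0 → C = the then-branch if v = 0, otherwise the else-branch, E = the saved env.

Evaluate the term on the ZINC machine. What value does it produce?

Answer: 8

Execution trace:
step 0: <C=(let x = ((λw. (((λz. z) 1) * (w + w))) (3 - -1)) in x), E=∅, A=∅, R=∅>
step 1: <C=((λw. (((λz. z) 1) * (w + w))) (3 - -1)), E=∅, A=∅, R=[let x]>
step 2: <C=(3 - -1), E=∅, A=∅, R=[app :: let x]>
step 3: <C=3, E=∅, A=∅, R=[subR :: app :: let x]>
step 4: <C=-1, E=∅, A=∅, R=[subL(3) :: app :: let x]>
step 5: <C=(λw. (((λz. z) 1) * (w + w))), E=∅, A=[4], R=[let x]>
step 6: <C=(((λz. z) 1) * (w + w)), E={w↦4}, A=∅, R=[let x]>
step 7: <C=((λz. z) 1), E={w↦4}, A=∅, R=[mulR :: let x]>
step 8: <C=1, E={w↦4}, A=∅, R=[app :: mulR :: let x]>
step 9: <C=(λz. z), E={w↦4}, A=[1], R=[mulR :: let x]>
step 10: <C=z, E={z↦1, w↦4}, A=∅, R=[mulR :: let x]>
step 11: <C=(w + w), E={w↦4}, A=∅, R=[mulL(1) :: let x]>
step 12: <C=w, E={w↦4}, A=∅, R=[addR :: mulL(1) :: let x]>
step 13: <C=w, E={w↦4}, A=∅, R=[addL(4) :: mulL(1) :: let x]>
step 14: <C=x, E={x↦8}, A=∅, R=∅>
→ final value 8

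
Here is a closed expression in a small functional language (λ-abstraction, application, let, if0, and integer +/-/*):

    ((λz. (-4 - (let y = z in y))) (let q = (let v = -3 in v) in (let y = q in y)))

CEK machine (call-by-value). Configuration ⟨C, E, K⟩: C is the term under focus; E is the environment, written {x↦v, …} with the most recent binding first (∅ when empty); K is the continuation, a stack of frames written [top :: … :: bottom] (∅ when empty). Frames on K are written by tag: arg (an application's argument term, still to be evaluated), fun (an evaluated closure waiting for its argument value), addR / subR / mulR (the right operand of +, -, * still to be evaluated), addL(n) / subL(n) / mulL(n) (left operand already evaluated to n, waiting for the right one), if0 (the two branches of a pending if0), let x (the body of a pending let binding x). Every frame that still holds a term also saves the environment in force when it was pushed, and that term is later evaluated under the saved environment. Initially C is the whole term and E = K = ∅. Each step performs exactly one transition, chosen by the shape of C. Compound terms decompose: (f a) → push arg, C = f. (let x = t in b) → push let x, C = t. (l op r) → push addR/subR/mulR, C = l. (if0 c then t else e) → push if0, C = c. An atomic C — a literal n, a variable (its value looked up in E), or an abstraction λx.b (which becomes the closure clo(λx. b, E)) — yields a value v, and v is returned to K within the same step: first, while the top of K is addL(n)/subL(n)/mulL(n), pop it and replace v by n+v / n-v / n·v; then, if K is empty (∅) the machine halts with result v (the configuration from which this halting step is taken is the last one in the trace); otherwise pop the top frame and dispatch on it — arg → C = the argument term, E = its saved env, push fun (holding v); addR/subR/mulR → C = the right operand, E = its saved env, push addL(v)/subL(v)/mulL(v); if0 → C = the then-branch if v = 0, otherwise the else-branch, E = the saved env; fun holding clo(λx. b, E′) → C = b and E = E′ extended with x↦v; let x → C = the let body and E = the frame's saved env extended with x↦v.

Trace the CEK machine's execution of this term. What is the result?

0. [C=((λz. (-4 - (let y = z in y))) (let q = (let v = -3 in v) in (let y = q in y))) | E=∅ | K=∅]
1. [C=(λz. (-4 - (let y = z in y))) | E=∅ | K=[arg]]
2. [C=(let q = (let v = -3 in v) in (let y = q in y)) | E=∅ | K=[fun]]
3. [C=(let v = -3 in v) | E=∅ | K=[let q :: fun]]
4. [C=-3 | E=∅ | K=[let v :: let q :: fun]]
5. [C=v | E={v↦-3} | K=[let q :: fun]]
6. [C=(let y = q in y) | E={q↦-3} | K=[fun]]
7. [C=q | E={q↦-3} | K=[let y :: fun]]
8. [C=y | E={y↦-3, q↦-3} | K=[fun]]
9. [C=(-4 - (let y = z in y)) | E={z↦-3} | K=∅]
10. [C=-4 | E={z↦-3} | K=[subR]]
11. [C=(let y = z in y) | E={z↦-3} | K=[subL(-4)]]
12. [C=z | E={z↦-3} | K=[let y :: subL(-4)]]
13. [C=y | E={y↦-3, z↦-3} | K=[subL(-4)]]
→ final value -1

Answer: -1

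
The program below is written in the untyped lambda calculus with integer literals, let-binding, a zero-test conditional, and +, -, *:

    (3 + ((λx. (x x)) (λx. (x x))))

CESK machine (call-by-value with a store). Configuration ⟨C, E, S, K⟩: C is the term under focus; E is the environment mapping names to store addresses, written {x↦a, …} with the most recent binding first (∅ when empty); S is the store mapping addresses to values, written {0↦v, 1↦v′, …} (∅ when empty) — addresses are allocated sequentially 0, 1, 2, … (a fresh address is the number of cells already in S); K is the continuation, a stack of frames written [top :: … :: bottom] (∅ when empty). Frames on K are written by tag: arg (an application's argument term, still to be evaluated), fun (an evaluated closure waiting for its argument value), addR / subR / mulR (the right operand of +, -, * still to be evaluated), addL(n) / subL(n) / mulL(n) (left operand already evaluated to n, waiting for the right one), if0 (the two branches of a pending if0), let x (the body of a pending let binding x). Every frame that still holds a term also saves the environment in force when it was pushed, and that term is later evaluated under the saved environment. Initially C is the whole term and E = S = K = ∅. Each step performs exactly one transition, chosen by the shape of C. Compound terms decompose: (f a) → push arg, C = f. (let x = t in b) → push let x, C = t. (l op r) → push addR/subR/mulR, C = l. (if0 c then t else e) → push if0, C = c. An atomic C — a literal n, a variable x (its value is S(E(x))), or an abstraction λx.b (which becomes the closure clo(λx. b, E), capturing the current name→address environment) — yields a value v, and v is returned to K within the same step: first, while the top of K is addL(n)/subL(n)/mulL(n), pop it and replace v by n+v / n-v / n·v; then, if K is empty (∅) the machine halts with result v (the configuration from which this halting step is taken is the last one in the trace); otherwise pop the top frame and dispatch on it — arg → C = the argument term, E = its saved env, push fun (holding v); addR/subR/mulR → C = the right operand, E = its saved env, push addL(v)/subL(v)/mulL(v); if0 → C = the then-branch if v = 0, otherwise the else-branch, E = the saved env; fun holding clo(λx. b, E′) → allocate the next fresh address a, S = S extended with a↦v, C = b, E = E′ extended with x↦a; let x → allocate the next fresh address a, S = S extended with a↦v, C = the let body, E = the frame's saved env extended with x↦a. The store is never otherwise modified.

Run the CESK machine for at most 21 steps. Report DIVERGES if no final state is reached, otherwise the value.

t=0: ⟨C=(3 + ((λx. (x x)) (λx. (x x)))); E=∅; S=∅; K=∅⟩
t=1: ⟨C=3; E=∅; S=∅; K=[addR]⟩
t=2: ⟨C=((λx. (x x)) (λx. (x x))); E=∅; S=∅; K=[addL(3)]⟩
t=3: ⟨C=(λx. (x x)); E=∅; S=∅; K=[arg :: addL(3)]⟩
t=4: ⟨C=(λx. (x x)); E=∅; S=∅; K=[fun :: addL(3)]⟩
t=5: ⟨C=(x x); E={x↦0}; S={0↦clo(λx. (x x), ∅)}; K=[addL(3)]⟩
t=6: ⟨C=x; E={x↦0}; S={0↦clo(λx. (x x), ∅)}; K=[arg :: addL(3)]⟩
t=7: ⟨C=x; E={x↦0}; S={0↦clo(λx. (x x), ∅)}; K=[fun :: addL(3)]⟩
t=8: ⟨C=(x x); E={x↦1}; S={0↦clo(λx. (x x), ∅), 1↦clo(λx. (x x), ∅)}; K=[addL(3)]⟩
t=9: ⟨C=x; E={x↦1}; S={0↦clo(λx. (x x), ∅), 1↦clo(λx. (x x), ∅)}; K=[arg :: addL(3)]⟩
t=10: ⟨C=x; E={x↦1}; S={0↦clo(λx. (x x), ∅), 1↦clo(λx. (x x), ∅)}; K=[fun :: addL(3)]⟩
t=11: ⟨C=(x x); E={x↦2}; S={0↦clo(λx. (x x), ∅), 1↦clo(λx. (x x), ∅), 2↦clo(λx. (x x), ∅)}; K=[addL(3)]⟩
t=12: ⟨C=x; E={x↦2}; S={0↦clo(λx. (x x), ∅), 1↦clo(λx. (x x), ∅), 2↦clo(λx. (x x), ∅)}; K=[arg :: addL(3)]⟩
t=13: ⟨C=x; E={x↦2}; S={0↦clo(λx. (x x), ∅), 1↦clo(λx. (x x), ∅), 2↦clo(λx. (x x), ∅)}; K=[fun :: addL(3)]⟩
t=14: ⟨C=(x x); E={x↦3}; S={0↦clo(λx. (x x), ∅), 1↦clo(λx. (x x), ∅), 2↦clo(λx. (x x), ∅), 3↦clo(λx. (x x), ∅)}; K=[addL(3)]⟩
t=15: ⟨C=x; E={x↦3}; S={0↦clo(λx. (x x), ∅), 1↦clo(λx. (x x), ∅), 2↦clo(λx. (x x), ∅), 3↦clo(λx. (x x), ∅)}; K=[arg :: addL(3)]⟩
t=16: ⟨C=x; E={x↦3}; S={0↦clo(λx. (x x), ∅), 1↦clo(λx. (x x), ∅), 2↦clo(λx. (x x), ∅), 3↦clo(λx. (x x), ∅)}; K=[fun :: addL(3)]⟩
t=17: ⟨C=(x x); E={x↦4}; S={0↦clo(λx. (x x), ∅), 1↦clo(λx. (x x), ∅), 2↦clo(λx. (x x), ∅), 3↦clo(λx. (x x), ∅), 4↦clo(λx. (x x), ∅)}; K=[addL(3)]⟩
t=18: ⟨C=x; E={x↦4}; S={0↦clo(λx. (x x), ∅), 1↦clo(λx. (x x), ∅), 2↦clo(λx. (x x), ∅), 3↦clo(λx. (x x), ∅), 4↦clo(λx. (x x), ∅)}; K=[arg :: addL(3)]⟩
t=19: ⟨C=x; E={x↦4}; S={0↦clo(λx. (x x), ∅), 1↦clo(λx. (x x), ∅), 2↦clo(λx. (x x), ∅), 3↦clo(λx. (x x), ∅), 4↦clo(λx. (x x), ∅)}; K=[fun :: addL(3)]⟩
t=20: ⟨C=(x x); E={x↦5}; S={0↦clo(λx. (x x), ∅), 1↦clo(λx. (x x), ∅), 2↦clo(λx. (x x), ∅), 3↦clo(λx. (x x), ∅), 4↦clo(λx. (x x), ∅), 5↦clo(λx. (x x), ∅)}; K=[addL(3)]⟩
t=21: ⟨C=x; E={x↦5}; S={0↦clo(λx. (x x), ∅), 1↦clo(λx. (x x), ∅), 2↦clo(λx. (x x), ∅), 3↦clo(λx. (x x), ∅), 4↦clo(λx. (x x), ∅), 5↦clo(λx. (x x), ∅)}; K=[arg :: addL(3)]⟩
→ 21 transitions taken and the configuration is still not final: no result within 21 steps

Answer: DIVERGES (no final state within 21 steps)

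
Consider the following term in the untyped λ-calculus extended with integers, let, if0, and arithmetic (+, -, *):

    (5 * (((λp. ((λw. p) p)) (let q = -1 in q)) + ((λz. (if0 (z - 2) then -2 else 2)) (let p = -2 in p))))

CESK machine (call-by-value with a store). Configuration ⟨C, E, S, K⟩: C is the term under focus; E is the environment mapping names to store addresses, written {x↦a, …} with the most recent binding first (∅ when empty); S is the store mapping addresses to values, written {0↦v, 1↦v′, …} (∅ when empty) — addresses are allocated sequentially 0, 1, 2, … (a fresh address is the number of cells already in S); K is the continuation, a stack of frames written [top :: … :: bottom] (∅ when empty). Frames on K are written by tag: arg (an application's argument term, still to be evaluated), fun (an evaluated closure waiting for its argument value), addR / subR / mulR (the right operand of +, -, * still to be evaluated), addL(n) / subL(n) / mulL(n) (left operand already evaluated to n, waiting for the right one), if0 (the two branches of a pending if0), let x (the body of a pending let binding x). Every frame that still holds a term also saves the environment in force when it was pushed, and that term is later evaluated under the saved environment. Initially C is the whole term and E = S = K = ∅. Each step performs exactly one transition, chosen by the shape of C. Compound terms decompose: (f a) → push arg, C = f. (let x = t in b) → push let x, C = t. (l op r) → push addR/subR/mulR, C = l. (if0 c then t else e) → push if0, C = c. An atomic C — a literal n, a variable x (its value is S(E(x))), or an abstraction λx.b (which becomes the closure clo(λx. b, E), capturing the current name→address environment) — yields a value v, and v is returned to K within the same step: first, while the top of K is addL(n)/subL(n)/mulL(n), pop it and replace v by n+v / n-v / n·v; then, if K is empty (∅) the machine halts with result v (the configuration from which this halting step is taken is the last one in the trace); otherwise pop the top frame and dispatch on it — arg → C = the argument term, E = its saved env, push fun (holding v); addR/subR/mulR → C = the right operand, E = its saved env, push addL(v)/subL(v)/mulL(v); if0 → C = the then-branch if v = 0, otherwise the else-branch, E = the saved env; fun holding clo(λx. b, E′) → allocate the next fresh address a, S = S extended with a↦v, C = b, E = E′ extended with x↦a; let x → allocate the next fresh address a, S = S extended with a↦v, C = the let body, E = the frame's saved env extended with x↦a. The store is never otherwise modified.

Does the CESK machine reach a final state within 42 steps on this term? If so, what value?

Answer: 5

Machine steps:
0. <C=(5 * (((λp. ((λw. p) p)) (let q = -1 in q)) + ((λz. (if0 (z - 2) then -2 else 2)) (let p = -2 in p)))), E=∅, S=∅, K=∅>
1. <C=5, E=∅, S=∅, K=[mulR]>
2. <C=(((λp. ((λw. p) p)) (let q = -1 in q)) + ((λz. (if0 (z - 2) then -2 else 2)) (let p = -2 in p))), E=∅, S=∅, K=[mulL(5)]>
3. <C=((λp. ((λw. p) p)) (let q = -1 in q)), E=∅, S=∅, K=[addR :: mulL(5)]>
4. <C=(λp. ((λw. p) p)), E=∅, S=∅, K=[arg :: addR :: mulL(5)]>
5. <C=(let q = -1 in q), E=∅, S=∅, K=[fun :: addR :: mulL(5)]>
6. <C=-1, E=∅, S=∅, K=[let q :: fun :: addR :: mulL(5)]>
7. <C=q, E={q↦0}, S={0↦-1}, K=[fun :: addR :: mulL(5)]>
8. <C=((λw. p) p), E={p↦1}, S={0↦-1, 1↦-1}, K=[addR :: mulL(5)]>
9. <C=(λw. p), E={p↦1}, S={0↦-1, 1↦-1}, K=[arg :: addR :: mulL(5)]>
10. <C=p, E={p↦1}, S={0↦-1, 1↦-1}, K=[fun :: addR :: mulL(5)]>
11. <C=p, E={w↦2, p↦1}, S={0↦-1, 1↦-1, 2↦-1}, K=[addR :: mulL(5)]>
12. <C=((λz. (if0 (z - 2) then -2 else 2)) (let p = -2 in p)), E=∅, S={0↦-1, 1↦-1, 2↦-1}, K=[addL(-1) :: mulL(5)]>
13. <C=(λz. (if0 (z - 2) then -2 else 2)), E=∅, S={0↦-1, 1↦-1, 2↦-1}, K=[arg :: addL(-1) :: mulL(5)]>
14. <C=(let p = -2 in p), E=∅, S={0↦-1, 1↦-1, 2↦-1}, K=[fun :: addL(-1) :: mulL(5)]>
15. <C=-2, E=∅, S={0↦-1, 1↦-1, 2↦-1}, K=[let p :: fun :: addL(-1) :: mulL(5)]>
16. <C=p, E={p↦3}, S={0↦-1, 1↦-1, 2↦-1, 3↦-2}, K=[fun :: addL(-1) :: mulL(5)]>
17. <C=(if0 (z - 2) then -2 else 2), E={z↦4}, S={0↦-1, 1↦-1, 2↦-1, 3↦-2, 4↦-2}, K=[addL(-1) :: mulL(5)]>
18. <C=(z - 2), E={z↦4}, S={0↦-1, 1↦-1, 2↦-1, 3↦-2, 4↦-2}, K=[if0 :: addL(-1) :: mulL(5)]>
19. <C=z, E={z↦4}, S={0↦-1, 1↦-1, 2↦-1, 3↦-2, 4↦-2}, K=[subR :: if0 :: addL(-1) :: mulL(5)]>
20. <C=2, E={z↦4}, S={0↦-1, 1↦-1, 2↦-1, 3↦-2, 4↦-2}, K=[subL(-2) :: if0 :: addL(-1) :: mulL(5)]>
21. <C=2, E={z↦4}, S={0↦-1, 1↦-1, 2↦-1, 3↦-2, 4↦-2}, K=[addL(-1) :: mulL(5)]>
→ final value 5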